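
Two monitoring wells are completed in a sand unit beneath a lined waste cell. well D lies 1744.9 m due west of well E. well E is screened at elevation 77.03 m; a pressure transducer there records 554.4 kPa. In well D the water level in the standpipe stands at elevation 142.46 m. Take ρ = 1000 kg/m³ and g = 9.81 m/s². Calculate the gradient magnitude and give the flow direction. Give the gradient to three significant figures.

i ≈ 0.00511; groundwater flows toward the east

Pressure head at well E: ψ = P/(ρg) = 554.4×1000 / (1000 × 9.81) = 56.51 m.
Total head at well E: h = z + ψ = 77.03 + 56.51 = 133.54 m.
Total head at well D: h = 142.46 m (water level in the piezometer is the total head).
Head difference: h(well E) − h(well D) = 133.54 − 142.46 = -8.92 m.
Hydraulic gradient: i = |Δh| / L = 8.92 / 1744.9 = 0.00511.
Flow is from higher to lower head: from well D toward well E, i.e. toward the east.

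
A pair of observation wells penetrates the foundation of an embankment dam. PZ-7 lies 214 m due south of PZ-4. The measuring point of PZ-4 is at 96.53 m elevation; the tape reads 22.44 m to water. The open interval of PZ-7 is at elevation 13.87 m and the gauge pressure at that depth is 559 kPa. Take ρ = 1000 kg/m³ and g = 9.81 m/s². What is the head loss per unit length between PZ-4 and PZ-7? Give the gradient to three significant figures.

i ≈ 0.0151 m/m

Total head at PZ-4: h = 96.53 − 22.44 = 74.09 m.
Pressure head at PZ-7: ψ = P/(ρg) = 559×1000 / (1000 × 9.81) = 56.98 m.
Total head at PZ-7: h = z + ψ = 13.87 + 56.98 = 70.85 m.
Head difference: h(PZ-4) − h(PZ-7) = 74.09 − 70.85 = 3.24 m.
Hydraulic gradient: i = |Δh| / L = 3.24 / 214 = 0.0151.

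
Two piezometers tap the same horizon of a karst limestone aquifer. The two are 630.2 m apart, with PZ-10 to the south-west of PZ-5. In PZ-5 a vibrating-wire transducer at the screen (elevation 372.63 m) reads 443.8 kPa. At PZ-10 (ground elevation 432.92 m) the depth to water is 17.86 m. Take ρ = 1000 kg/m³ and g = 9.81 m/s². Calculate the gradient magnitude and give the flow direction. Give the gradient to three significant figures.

i ≈ 0.00446; groundwater flows toward the south-west

Pressure head at PZ-5: ψ = P/(ρg) = 443.8×1000 / (1000 × 9.81) = 45.24 m.
Total head at PZ-5: h = z + ψ = 372.63 + 45.24 = 417.87 m.
Total head at PZ-10: h = 432.92 − 17.86 = 415.06 m.
Head difference: h(PZ-5) − h(PZ-10) = 417.87 − 415.06 = 2.81 m.
Hydraulic gradient: i = |Δh| / L = 2.81 / 630.2 = 0.00446.
Flow is from higher to lower head: from PZ-5 toward PZ-10, i.e. toward the south-west.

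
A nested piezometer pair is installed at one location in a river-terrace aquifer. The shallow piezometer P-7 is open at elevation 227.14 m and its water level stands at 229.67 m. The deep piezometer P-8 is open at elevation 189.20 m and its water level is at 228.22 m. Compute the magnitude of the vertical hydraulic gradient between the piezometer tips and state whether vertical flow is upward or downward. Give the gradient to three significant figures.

|i_v| ≈ 0.0382; vertical flow is downward

Total head at P-7: h = 229.67 m (water level in the standpipe).
Total head at P-8: h = 228.22 m.
Δh = h(P-7) − h(P-8) = 229.67 − 228.22 = 1.45 m.
Vertical separation Δz = 227.14 − 189.20 = 37.94 m.
|i_v| = |Δh| / Δz = 1.45 / 37.94 = 0.0382.
Head is higher in the shallow piezometer, so vertical flow is downward (recharge condition).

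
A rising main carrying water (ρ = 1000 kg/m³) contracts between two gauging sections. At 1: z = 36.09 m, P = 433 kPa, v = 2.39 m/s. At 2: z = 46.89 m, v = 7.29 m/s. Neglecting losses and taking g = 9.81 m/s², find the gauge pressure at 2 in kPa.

P₂ ≈ 303 kPa

Pressure head at 1: ψ₁ = P₁/(ρg) = 433×1000 / (1000 × 9.81) = 44.14 m.
Velocity heads: v₁²/2g = 2.39²/19.62 = 0.291 m; v₂²/2g = 7.29²/19.62 = 2.709 m.
Total head H = z₁ + ψ₁ + v₁²/2g = 36.09 + 44.14 + 0.291 = 80.52 m.
ψ₂ = H − z₂ − v₂²/2g = 80.52 − 46.89 − 2.709 = 30.92 m.
P₂ = ρgψ₂ = 1000 × 9.81 × 30.92 ≈ 303 kPa.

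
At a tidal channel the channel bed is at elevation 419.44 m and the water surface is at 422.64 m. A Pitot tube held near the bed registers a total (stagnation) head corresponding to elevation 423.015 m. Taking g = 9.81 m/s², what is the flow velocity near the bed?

v ≈ 2.71 m/s

Near the bed, under hydrostatic conditions, the piezometric head (z + ψ) equals the free-surface elevation, 422.64 m.
Velocity head = total − piezometric = 423.015 − 422.64 = 0.375 m.
v = √(2g·h_v) = √(2 × 9.81 × 0.375) = 2.71 m/s.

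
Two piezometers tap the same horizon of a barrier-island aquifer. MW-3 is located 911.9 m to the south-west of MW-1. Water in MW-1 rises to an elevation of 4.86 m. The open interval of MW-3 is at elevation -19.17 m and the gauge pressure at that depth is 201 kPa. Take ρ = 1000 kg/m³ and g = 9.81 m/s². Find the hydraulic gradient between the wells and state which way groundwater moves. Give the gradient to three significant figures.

i ≈ 0.00388; groundwater flows toward the south-west

Total head at MW-1: h = 4.86 m (water level in the piezometer is the total head).
Pressure head at MW-3: ψ = P/(ρg) = 201×1000 / (1000 × 9.81) = 20.49 m.
Total head at MW-3: h = z + ψ = -19.17 + 20.49 = 1.32 m.
Head difference: h(MW-1) − h(MW-3) = 4.86 − 1.32 = 3.54 m.
Hydraulic gradient: i = |Δh| / L = 3.54 / 911.9 = 0.00388.
Flow is from higher to lower head: from MW-1 toward MW-3, i.e. toward the south-west.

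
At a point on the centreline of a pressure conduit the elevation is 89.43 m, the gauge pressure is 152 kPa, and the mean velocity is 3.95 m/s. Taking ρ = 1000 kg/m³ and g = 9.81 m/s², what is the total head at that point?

Pressure head ψ = P/(ρg) = 152×1000 / (1000 × 9.81) = 15.49 m.
Velocity head = v²/(2g) = 3.95² / (2 × 9.81) = 0.795 m.
h = z + ψ + v²/(2g) = 89.43 + 15.49 + 0.795 = 105.72 m.

h ≈ 105.72 m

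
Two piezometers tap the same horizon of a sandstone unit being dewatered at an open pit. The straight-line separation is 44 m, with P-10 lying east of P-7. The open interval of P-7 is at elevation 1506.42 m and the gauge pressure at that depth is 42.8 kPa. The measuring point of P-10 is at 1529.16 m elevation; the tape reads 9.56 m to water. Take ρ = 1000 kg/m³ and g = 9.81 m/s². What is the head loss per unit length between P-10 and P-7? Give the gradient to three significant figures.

Pressure head at P-7: ψ = P/(ρg) = 42.8×1000 / (1000 × 9.81) = 4.36 m.
Total head at P-7: h = z + ψ = 1506.42 + 4.36 = 1510.78 m.
Total head at P-10: h = 1529.16 − 9.56 = 1519.60 m.
Head difference: h(P-7) − h(P-10) = 1510.78 − 1519.60 = -8.82 m.
Hydraulic gradient: i = |Δh| / L = 8.82 / 44 = 0.200.

i ≈ 0.200 m/m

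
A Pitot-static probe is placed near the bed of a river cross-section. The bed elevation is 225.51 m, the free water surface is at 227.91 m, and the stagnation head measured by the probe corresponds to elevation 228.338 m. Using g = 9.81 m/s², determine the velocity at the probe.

Near the bed, under hydrostatic conditions, the piezometric head (z + ψ) equals the free-surface elevation, 227.91 m.
Velocity head = total − piezometric = 228.338 − 227.91 = 0.428 m.
v = √(2g·h_v) = √(2 × 9.81 × 0.428) = 2.90 m/s.

v ≈ 2.90 m/s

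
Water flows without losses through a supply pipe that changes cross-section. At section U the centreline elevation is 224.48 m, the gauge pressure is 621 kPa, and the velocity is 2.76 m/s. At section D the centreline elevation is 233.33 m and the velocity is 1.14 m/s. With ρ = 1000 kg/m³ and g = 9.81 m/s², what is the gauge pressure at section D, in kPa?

Pressure head at U: ψ₁ = P₁/(ρg) = 621×1000 / (1000 × 9.81) = 63.30 m.
Velocity heads: v₁²/2g = 2.76²/19.62 = 0.388 m; v₂²/2g = 1.14²/19.62 = 0.066 m.
Total head H = z₁ + ψ₁ + v₁²/2g = 224.48 + 63.30 + 0.388 = 288.17 m.
ψ₂ = H − z₂ − v₂²/2g = 288.17 − 233.33 − 0.066 = 54.77 m.
P₂ = ρgψ₂ = 1000 × 9.81 × 54.77 ≈ 537 kPa.

P₂ ≈ 537 kPa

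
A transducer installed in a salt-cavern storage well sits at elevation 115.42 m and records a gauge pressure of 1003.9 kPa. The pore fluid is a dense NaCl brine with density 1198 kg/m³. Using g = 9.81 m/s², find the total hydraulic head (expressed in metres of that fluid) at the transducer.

ψ = P/(ρg) = 1003.9×1000 / (1198 × 9.81) = 85.42 m.
h = z + ψ = 115.42 + 85.42 = 200.84 m.

h ≈ 200.84 m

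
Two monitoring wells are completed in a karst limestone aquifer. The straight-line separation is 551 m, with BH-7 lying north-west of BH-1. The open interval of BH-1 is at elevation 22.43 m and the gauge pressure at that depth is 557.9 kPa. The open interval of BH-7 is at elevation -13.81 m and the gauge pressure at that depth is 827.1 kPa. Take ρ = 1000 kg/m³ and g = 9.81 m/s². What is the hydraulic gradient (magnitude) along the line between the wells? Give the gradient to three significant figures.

i ≈ 0.0160

Pressure head at BH-1: ψ = P/(ρg) = 557.9×1000 / (1000 × 9.81) = 56.87 m.
Total head at BH-1: h = z + ψ = 22.43 + 56.87 = 79.30 m.
Pressure head at BH-7: ψ = P/(ρg) = 827.1×1000 / (1000 × 9.81) = 84.31 m.
Total head at BH-7: h = z + ψ = -13.81 + 84.31 = 70.50 m.
Head difference: h(BH-1) − h(BH-7) = 79.30 − 70.50 = 8.80 m.
Hydraulic gradient: i = |Δh| / L = 8.80 / 551 = 0.0160.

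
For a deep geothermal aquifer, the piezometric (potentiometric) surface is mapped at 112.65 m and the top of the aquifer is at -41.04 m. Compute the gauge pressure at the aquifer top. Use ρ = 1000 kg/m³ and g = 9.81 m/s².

P ≈ 1510 kPa

Pressure head at the aquifer top: ψ = h − z = 112.65 − (-41.04) = 153.69 m.
P = ρgψ = 1000 × 9.81 × 153.69 = 1507699 Pa ≈ 1510 kPa.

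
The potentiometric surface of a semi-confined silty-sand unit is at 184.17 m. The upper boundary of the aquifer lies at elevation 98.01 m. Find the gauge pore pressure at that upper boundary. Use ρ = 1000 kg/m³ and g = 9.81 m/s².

Pressure head at the aquifer top: ψ = h − z = 184.17 − 98.01 = 86.16 m.
P = ρgψ = 1000 × 9.81 × 86.16 = 845230 Pa ≈ 845 kPa.

P ≈ 845 kPa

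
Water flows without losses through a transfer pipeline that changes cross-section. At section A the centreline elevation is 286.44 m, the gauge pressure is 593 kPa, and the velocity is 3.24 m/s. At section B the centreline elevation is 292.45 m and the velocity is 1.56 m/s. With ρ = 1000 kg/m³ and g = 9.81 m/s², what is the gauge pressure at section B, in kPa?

Pressure head at A: ψ₁ = P₁/(ρg) = 593×1000 / (1000 × 9.81) = 60.45 m.
Velocity heads: v₁²/2g = 3.24²/19.62 = 0.535 m; v₂²/2g = 1.56²/19.62 = 0.124 m.
Total head H = z₁ + ψ₁ + v₁²/2g = 286.44 + 60.45 + 0.535 = 347.43 m.
ψ₂ = H − z₂ − v₂²/2g = 347.43 − 292.45 − 0.124 = 54.86 m.
P₂ = ρgψ₂ = 1000 × 9.81 × 54.86 ≈ 538 kPa.

P₂ ≈ 538 kPa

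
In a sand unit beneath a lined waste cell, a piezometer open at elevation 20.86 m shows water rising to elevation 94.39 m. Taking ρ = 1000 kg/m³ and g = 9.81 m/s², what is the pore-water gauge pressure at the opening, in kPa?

P ≈ 721 kPa

Pressure head ψ = h − z = 94.39 − 20.86 = 73.53 m.
P = ρgψ = 1000 × 9.81 × 73.53 = 721329 Pa ≈ 721 kPa.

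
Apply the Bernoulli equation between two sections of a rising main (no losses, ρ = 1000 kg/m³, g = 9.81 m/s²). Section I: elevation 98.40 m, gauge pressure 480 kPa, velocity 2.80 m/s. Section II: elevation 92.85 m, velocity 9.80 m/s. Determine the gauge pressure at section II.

P₂ ≈ 490 kPa

Pressure head at I: ψ₁ = P₁/(ρg) = 480×1000 / (1000 × 9.81) = 48.93 m.
Velocity heads: v₁²/2g = 2.80²/19.62 = 0.400 m; v₂²/2g = 9.80²/19.62 = 4.895 m.
Total head H = z₁ + ψ₁ + v₁²/2g = 98.40 + 48.93 + 0.400 = 147.73 m.
ψ₂ = H − z₂ − v₂²/2g = 147.73 − 92.85 − 4.895 = 49.98 m.
P₂ = ρgψ₂ = 1000 × 9.81 × 49.98 ≈ 490 kPa.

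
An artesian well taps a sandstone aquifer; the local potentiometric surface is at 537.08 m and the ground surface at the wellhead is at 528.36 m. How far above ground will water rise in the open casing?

Water rises to the potentiometric surface, so the rise above ground = 537.08 − 528.36 = 8.72 m.

≈ 8.72 m above ground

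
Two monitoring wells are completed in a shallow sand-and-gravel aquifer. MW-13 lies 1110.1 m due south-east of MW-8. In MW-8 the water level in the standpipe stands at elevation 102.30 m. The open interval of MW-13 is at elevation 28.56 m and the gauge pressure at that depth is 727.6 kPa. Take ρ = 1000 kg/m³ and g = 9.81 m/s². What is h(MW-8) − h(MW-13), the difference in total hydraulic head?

Δh ≈ -0.43 m

Total head at MW-8: h = 102.30 m (water level in the piezometer is the total head).
Pressure head at MW-13: ψ = P/(ρg) = 727.6×1000 / (1000 × 9.81) = 74.17 m.
Total head at MW-13: h = z + ψ = 28.56 + 74.17 = 102.73 m.
Head difference: h(MW-8) − h(MW-13) = 102.30 − 102.73 = -0.43 m.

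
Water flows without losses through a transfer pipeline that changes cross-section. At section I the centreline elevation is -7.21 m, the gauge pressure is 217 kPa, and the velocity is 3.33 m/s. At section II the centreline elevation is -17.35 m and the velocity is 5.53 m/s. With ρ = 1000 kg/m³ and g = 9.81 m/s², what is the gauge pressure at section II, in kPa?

Pressure head at I: ψ₁ = P₁/(ρg) = 217×1000 / (1000 × 9.81) = 22.12 m.
Velocity heads: v₁²/2g = 3.33²/19.62 = 0.565 m; v₂²/2g = 5.53²/19.62 = 1.559 m.
Total head H = z₁ + ψ₁ + v₁²/2g = -7.21 + 22.12 + 0.565 = 15.47 m.
ψ₂ = H − z₂ − v₂²/2g = 15.47 − (-17.35) − 1.559 = 31.26 m.
P₂ = ρgψ₂ = 1000 × 9.81 × 31.26 ≈ 307 kPa.

P₂ ≈ 307 kPa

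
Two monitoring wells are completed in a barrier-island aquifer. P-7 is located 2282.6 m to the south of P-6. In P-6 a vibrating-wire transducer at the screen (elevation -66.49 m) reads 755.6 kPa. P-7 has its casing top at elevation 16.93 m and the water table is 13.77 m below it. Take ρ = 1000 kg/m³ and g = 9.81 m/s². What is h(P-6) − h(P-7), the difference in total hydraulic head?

Pressure head at P-6: ψ = P/(ρg) = 755.6×1000 / (1000 × 9.81) = 77.02 m.
Total head at P-6: h = z + ψ = -66.49 + 77.02 = 10.53 m.
Total head at P-7: h = 16.93 − 13.77 = 3.16 m.
Head difference: h(P-6) − h(P-7) = 10.53 − 3.16 = 7.37 m.

Δh ≈ 7.37 m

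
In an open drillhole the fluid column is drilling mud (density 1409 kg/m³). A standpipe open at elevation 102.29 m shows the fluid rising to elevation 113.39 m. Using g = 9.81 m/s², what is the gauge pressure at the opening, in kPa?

Pressure head ψ = h − z = 113.39 − 102.29 = 11.10 m.
P = ρgψ = 1409 × 9.81 × 11.10 = 153427 Pa ≈ 153 kPa.

P ≈ 153 kPa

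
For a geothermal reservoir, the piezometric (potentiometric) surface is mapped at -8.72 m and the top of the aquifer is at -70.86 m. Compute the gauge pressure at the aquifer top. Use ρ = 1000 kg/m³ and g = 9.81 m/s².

P ≈ 610 kPa

Pressure head at the aquifer top: ψ = h − z = -8.72 − (-70.86) = 62.14 m.
P = ρgψ = 1000 × 9.81 × 62.14 = 609593 Pa ≈ 610 kPa.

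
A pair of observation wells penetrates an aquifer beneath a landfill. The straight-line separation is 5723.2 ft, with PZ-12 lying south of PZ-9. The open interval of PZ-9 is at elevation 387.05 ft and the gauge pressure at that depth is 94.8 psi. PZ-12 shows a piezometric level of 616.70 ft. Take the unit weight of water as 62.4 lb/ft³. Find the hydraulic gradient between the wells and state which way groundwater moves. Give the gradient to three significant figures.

Pressure head at PZ-9: ψ = 144·P/γ = 144 × 94.8 / 62.4 = 218.77 ft.
Total head at PZ-9: h = z + ψ = 387.05 + 218.77 = 605.82 ft.
Total head at PZ-12: h = 616.70 ft (water level in the piezometer is the total head).
Head difference: h(PZ-9) − h(PZ-12) = 605.82 − 616.70 = -10.88 ft.
Hydraulic gradient: i = |Δh| / L = 10.88 / 5723.2 = 0.00190.
Flow is from higher to lower head: from PZ-12 toward PZ-9, i.e. toward the north.

i ≈ 0.00190; groundwater flows toward the north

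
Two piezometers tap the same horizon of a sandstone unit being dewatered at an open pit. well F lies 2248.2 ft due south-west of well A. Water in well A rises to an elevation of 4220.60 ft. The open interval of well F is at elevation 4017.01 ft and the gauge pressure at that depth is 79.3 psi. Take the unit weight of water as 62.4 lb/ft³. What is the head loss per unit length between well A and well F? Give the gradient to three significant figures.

Total head at well A: h = 4220.60 ft (water level in the piezometer is the total head).
Pressure head at well F: ψ = 144·P/γ = 144 × 79.3 / 62.4 = 183.00 ft.
Total head at well F: h = z + ψ = 4017.01 + 183.00 = 4200.01 ft.
Head difference: h(well A) − h(well F) = 4220.60 − 4200.01 = 20.59 ft.
Hydraulic gradient: i = |Δh| / L = 20.59 / 2248.2 = 0.00916.

i ≈ 0.00916 ft/ft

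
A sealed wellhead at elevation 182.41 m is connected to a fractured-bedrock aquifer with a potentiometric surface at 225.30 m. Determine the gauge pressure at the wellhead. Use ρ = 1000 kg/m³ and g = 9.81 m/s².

P ≈ 421 kPa

Head above the cap: Δh = 225.30 − 182.41 = 42.89 m.
P = ρgΔh = 1000 × 9.81 × 42.89 = 420751 Pa ≈ 421 kPa.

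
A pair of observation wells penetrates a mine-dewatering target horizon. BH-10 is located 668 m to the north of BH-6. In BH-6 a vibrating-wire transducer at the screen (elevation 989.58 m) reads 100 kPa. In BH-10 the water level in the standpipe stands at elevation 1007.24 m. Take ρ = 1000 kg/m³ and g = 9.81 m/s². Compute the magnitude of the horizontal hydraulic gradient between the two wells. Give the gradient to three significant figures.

i ≈ 0.0112

Pressure head at BH-6: ψ = P/(ρg) = 100×1000 / (1000 × 9.81) = 10.19 m.
Total head at BH-6: h = z + ψ = 989.58 + 10.19 = 999.77 m.
Total head at BH-10: h = 1007.24 m (water level in the piezometer is the total head).
Head difference: h(BH-6) − h(BH-10) = 999.77 − 1007.24 = -7.47 m.
Hydraulic gradient: i = |Δh| / L = 7.47 / 668 = 0.0112.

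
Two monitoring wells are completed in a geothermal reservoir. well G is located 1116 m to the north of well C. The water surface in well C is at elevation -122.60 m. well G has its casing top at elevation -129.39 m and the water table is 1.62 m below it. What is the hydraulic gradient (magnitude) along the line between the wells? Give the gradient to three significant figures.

i ≈ 0.00754

Total head at well C: h = -122.60 m (water level in the piezometer is the total head).
Total head at well G: h = -129.39 − 1.62 = -131.01 m.
Head difference: h(well C) − h(well G) = -122.60 − (-131.01) = 8.41 m.
Hydraulic gradient: i = |Δh| / L = 8.41 / 1116 = 0.00754.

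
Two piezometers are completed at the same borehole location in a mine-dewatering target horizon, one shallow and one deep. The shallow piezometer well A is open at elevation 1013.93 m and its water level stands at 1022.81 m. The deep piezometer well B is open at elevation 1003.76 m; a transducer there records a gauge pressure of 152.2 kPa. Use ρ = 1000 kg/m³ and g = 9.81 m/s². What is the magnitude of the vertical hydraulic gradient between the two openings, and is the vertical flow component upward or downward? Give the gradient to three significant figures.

|i_v| ≈ 0.348; vertical flow is downward

Total head at well A: h = 1022.81 m (water level in the standpipe).
Pressure head at well B: ψ = P/(ρg) = 152.2×1000 / (1000 × 9.81) = 15.51 m.
Total head at well B: h = z + ψ = 1003.76 + 15.51 = 1019.27 m.
Δh = h(well A) − h(well B) = 1022.81 − 1019.27 = 3.54 m.
Vertical separation Δz = 1013.93 − 1003.76 = 10.17 m.
|i_v| = |Δh| / Δz = 3.54 / 10.17 = 0.348.
Head is higher in the shallow piezometer, so vertical flow is downward (recharge condition).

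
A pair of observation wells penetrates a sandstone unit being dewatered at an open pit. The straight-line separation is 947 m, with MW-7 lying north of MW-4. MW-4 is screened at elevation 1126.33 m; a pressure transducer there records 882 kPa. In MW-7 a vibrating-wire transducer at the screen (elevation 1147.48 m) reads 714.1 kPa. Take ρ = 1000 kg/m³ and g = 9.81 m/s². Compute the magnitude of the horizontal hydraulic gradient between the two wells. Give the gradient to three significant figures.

Pressure head at MW-4: ψ = P/(ρg) = 882×1000 / (1000 × 9.81) = 89.91 m.
Total head at MW-4: h = z + ψ = 1126.33 + 89.91 = 1216.24 m.
Pressure head at MW-7: ψ = P/(ρg) = 714.1×1000 / (1000 × 9.81) = 72.79 m.
Total head at MW-7: h = z + ψ = 1147.48 + 72.79 = 1220.27 m.
Head difference: h(MW-4) − h(MW-7) = 1216.24 − 1220.27 = -4.03 m.
Hydraulic gradient: i = |Δh| / L = 4.03 / 947 = 0.00426.

i ≈ 0.00426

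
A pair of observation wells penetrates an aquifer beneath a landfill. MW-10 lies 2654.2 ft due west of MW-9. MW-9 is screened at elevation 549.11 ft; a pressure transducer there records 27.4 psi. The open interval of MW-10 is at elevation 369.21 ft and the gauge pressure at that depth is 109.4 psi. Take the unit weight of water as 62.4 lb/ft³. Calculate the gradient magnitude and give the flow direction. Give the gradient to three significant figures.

Pressure head at MW-9: ψ = 144·P/γ = 144 × 27.4 / 62.4 = 63.23 ft.
Total head at MW-9: h = z + ψ = 549.11 + 63.23 = 612.34 ft.
Pressure head at MW-10: ψ = 144·P/γ = 144 × 109.4 / 62.4 = 252.46 ft.
Total head at MW-10: h = z + ψ = 369.21 + 252.46 = 621.67 ft.
Head difference: h(MW-9) − h(MW-10) = 612.34 − 621.67 = -9.33 ft.
Hydraulic gradient: i = |Δh| / L = 9.33 / 2654.2 = 0.00352.
Flow is from higher to lower head: from MW-10 toward MW-9, i.e. toward the east.

i ≈ 0.00352; groundwater flows toward the east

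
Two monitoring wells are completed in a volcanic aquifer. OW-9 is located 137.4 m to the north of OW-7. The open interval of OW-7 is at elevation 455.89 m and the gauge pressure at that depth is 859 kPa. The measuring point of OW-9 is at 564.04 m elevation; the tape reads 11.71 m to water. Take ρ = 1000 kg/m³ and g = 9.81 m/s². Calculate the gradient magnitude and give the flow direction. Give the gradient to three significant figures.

i ≈ 0.0646; groundwater flows toward the south

Pressure head at OW-7: ψ = P/(ρg) = 859×1000 / (1000 × 9.81) = 87.56 m.
Total head at OW-7: h = z + ψ = 455.89 + 87.56 = 543.45 m.
Total head at OW-9: h = 564.04 − 11.71 = 552.33 m.
Head difference: h(OW-7) − h(OW-9) = 543.45 − 552.33 = -8.88 m.
Hydraulic gradient: i = |Δh| / L = 8.88 / 137.4 = 0.0646.
Flow is from higher to lower head: from OW-9 toward OW-7, i.e. toward the south.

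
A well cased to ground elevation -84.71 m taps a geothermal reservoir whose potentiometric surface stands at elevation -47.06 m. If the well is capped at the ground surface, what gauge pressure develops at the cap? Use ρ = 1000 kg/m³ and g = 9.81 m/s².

P ≈ 369 kPa

Head above the cap: Δh = -47.06 − (-84.71) = 37.65 m.
P = ρgΔh = 1000 × 9.81 × 37.65 = 369346 Pa ≈ 369 kPa.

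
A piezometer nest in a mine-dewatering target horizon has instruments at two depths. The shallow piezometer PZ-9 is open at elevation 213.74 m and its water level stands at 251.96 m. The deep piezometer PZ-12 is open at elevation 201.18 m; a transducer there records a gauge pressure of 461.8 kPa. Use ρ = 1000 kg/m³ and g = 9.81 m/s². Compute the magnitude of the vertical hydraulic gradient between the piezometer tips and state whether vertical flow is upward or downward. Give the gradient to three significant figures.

Total head at PZ-9: h = 251.96 m (water level in the standpipe).
Pressure head at PZ-12: ψ = P/(ρg) = 461.8×1000 / (1000 × 9.81) = 47.07 m.
Total head at PZ-12: h = z + ψ = 201.18 + 47.07 = 248.25 m.
Δh = h(PZ-9) − h(PZ-12) = 251.96 − 248.25 = 3.71 m.
Vertical separation Δz = 213.74 − 201.18 = 12.56 m.
|i_v| = |Δh| / Δz = 3.71 / 12.56 = 0.295.
Head is higher in the shallow piezometer, so vertical flow is downward (recharge condition).

|i_v| ≈ 0.295; vertical flow is downward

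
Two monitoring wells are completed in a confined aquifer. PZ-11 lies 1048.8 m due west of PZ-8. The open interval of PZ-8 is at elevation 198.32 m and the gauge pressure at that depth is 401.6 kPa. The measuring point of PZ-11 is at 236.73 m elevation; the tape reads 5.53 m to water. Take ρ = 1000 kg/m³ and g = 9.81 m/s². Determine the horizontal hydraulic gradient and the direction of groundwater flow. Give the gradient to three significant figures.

Pressure head at PZ-8: ψ = P/(ρg) = 401.6×1000 / (1000 × 9.81) = 40.94 m.
Total head at PZ-8: h = z + ψ = 198.32 + 40.94 = 239.26 m.
Total head at PZ-11: h = 236.73 − 5.53 = 231.20 m.
Head difference: h(PZ-8) − h(PZ-11) = 239.26 − 231.20 = 8.06 m.
Hydraulic gradient: i = |Δh| / L = 8.06 / 1048.8 = 0.00768.
Flow is from higher to lower head: from PZ-8 toward PZ-11, i.e. toward the west.

i ≈ 0.00768; groundwater flows toward the west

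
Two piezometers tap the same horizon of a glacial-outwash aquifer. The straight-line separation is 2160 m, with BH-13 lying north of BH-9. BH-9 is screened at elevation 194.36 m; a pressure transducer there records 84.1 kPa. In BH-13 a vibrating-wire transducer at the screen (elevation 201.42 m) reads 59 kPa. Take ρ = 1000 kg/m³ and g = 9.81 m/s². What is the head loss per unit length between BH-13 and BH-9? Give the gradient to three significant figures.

i ≈ 0.00208 m/m

Pressure head at BH-9: ψ = P/(ρg) = 84.1×1000 / (1000 × 9.81) = 8.57 m.
Total head at BH-9: h = z + ψ = 194.36 + 8.57 = 202.93 m.
Pressure head at BH-13: ψ = P/(ρg) = 59×1000 / (1000 × 9.81) = 6.01 m.
Total head at BH-13: h = z + ψ = 201.42 + 6.01 = 207.43 m.
Head difference: h(BH-9) − h(BH-13) = 202.93 − 207.43 = -4.50 m.
Hydraulic gradient: i = |Δh| / L = 4.50 / 2160 = 0.00208.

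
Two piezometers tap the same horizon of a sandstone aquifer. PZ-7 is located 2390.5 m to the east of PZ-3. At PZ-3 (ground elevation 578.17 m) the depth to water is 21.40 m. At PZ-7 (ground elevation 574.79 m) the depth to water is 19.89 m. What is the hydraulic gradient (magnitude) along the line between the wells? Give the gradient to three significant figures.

Total head at PZ-3: h = 578.17 − 21.40 = 556.77 m.
Total head at PZ-7: h = 574.79 − 19.89 = 554.90 m.
Head difference: h(PZ-3) − h(PZ-7) = 556.77 − 554.90 = 1.87 m.
Hydraulic gradient: i = |Δh| / L = 1.87 / 2390.5 = 0.000782.

i ≈ 0.000782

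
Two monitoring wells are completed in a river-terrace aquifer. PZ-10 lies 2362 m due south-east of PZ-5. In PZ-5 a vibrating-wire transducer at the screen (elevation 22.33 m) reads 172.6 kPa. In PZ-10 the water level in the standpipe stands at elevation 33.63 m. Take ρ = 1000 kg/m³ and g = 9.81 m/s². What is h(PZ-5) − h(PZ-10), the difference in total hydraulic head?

Δh ≈ 6.29 m

Pressure head at PZ-5: ψ = P/(ρg) = 172.6×1000 / (1000 × 9.81) = 17.59 m.
Total head at PZ-5: h = z + ψ = 22.33 + 17.59 = 39.92 m.
Total head at PZ-10: h = 33.63 m (water level in the piezometer is the total head).
Head difference: h(PZ-5) − h(PZ-10) = 39.92 − 33.63 = 6.29 m.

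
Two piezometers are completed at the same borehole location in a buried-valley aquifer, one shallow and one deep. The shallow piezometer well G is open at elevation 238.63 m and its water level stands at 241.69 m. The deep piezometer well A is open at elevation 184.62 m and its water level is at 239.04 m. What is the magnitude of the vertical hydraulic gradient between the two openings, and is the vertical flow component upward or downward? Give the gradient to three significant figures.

Total head at well G: h = 241.69 m (water level in the standpipe).
Total head at well A: h = 239.04 m.
Δh = h(well G) − h(well A) = 241.69 − 239.04 = 2.65 m.
Vertical separation Δz = 238.63 − 184.62 = 54.01 m.
|i_v| = |Δh| / Δz = 2.65 / 54.01 = 0.0491.
Head is higher in the shallow piezometer, so vertical flow is downward (recharge condition).

|i_v| ≈ 0.0491; vertical flow is downward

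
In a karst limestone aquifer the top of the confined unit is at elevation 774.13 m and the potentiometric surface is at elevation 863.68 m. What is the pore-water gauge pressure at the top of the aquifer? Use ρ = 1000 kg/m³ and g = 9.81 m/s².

P ≈ 878 kPa

Pressure head at the aquifer top: ψ = h − z = 863.68 − 774.13 = 89.55 m.
P = ρgψ = 1000 × 9.81 × 89.55 = 878485 Pa ≈ 878 kPa.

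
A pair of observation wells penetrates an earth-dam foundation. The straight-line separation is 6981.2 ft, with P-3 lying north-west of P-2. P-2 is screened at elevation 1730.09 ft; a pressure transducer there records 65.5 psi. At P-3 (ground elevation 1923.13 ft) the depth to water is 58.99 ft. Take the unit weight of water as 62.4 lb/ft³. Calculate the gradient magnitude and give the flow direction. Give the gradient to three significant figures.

i ≈ 0.00245; groundwater flows toward the north-west

Pressure head at P-2: ψ = 144·P/γ = 144 × 65.5 / 62.4 = 151.15 ft.
Total head at P-2: h = z + ψ = 1730.09 + 151.15 = 1881.24 ft.
Total head at P-3: h = 1923.13 − 58.99 = 1864.14 ft.
Head difference: h(P-2) − h(P-3) = 1881.24 − 1864.14 = 17.10 ft.
Hydraulic gradient: i = |Δh| / L = 17.10 / 6981.2 = 0.00245.
Flow is from higher to lower head: from P-2 toward P-3, i.e. toward the north-west.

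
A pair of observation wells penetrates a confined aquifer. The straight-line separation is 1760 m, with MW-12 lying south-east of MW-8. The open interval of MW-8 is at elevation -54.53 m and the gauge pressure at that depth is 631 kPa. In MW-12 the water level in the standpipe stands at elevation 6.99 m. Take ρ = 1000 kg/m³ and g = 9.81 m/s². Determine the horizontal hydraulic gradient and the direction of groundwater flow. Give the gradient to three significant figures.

i ≈ 0.00159; groundwater flows toward the south-east

Pressure head at MW-8: ψ = P/(ρg) = 631×1000 / (1000 × 9.81) = 64.32 m.
Total head at MW-8: h = z + ψ = -54.53 + 64.32 = 9.79 m.
Total head at MW-12: h = 6.99 m (water level in the piezometer is the total head).
Head difference: h(MW-8) − h(MW-12) = 9.79 − 6.99 = 2.80 m.
Hydraulic gradient: i = |Δh| / L = 2.80 / 1760 = 0.00159.
Flow is from higher to lower head: from MW-8 toward MW-12, i.e. toward the south-east.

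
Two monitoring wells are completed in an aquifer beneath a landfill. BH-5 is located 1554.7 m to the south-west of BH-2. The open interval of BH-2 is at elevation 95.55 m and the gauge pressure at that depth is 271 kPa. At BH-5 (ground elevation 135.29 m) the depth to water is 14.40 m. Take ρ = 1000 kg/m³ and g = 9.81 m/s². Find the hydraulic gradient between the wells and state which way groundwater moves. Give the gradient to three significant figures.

i ≈ 0.00147; groundwater flows toward the south-west

Pressure head at BH-2: ψ = P/(ρg) = 271×1000 / (1000 × 9.81) = 27.62 m.
Total head at BH-2: h = z + ψ = 95.55 + 27.62 = 123.17 m.
Total head at BH-5: h = 135.29 − 14.40 = 120.89 m.
Head difference: h(BH-2) − h(BH-5) = 123.17 − 120.89 = 2.28 m.
Hydraulic gradient: i = |Δh| / L = 2.28 / 1554.7 = 0.00147.
Flow is from higher to lower head: from BH-2 toward BH-5, i.e. toward the south-west.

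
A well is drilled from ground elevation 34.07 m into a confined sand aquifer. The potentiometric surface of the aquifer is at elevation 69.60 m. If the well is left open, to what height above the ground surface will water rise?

≈ 35.53 m above ground

Water rises to the potentiometric surface, so the rise above ground = 69.60 − 34.07 = 35.53 m.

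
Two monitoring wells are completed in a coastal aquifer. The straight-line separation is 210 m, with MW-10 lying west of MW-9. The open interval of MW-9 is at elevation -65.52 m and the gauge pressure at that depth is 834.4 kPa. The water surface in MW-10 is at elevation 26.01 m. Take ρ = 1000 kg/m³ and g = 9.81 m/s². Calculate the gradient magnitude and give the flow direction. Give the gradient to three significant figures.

i ≈ 0.0308; groundwater flows toward the east

Pressure head at MW-9: ψ = P/(ρg) = 834.4×1000 / (1000 × 9.81) = 85.06 m.
Total head at MW-9: h = z + ψ = -65.52 + 85.06 = 19.54 m.
Total head at MW-10: h = 26.01 m (water level in the piezometer is the total head).
Head difference: h(MW-9) − h(MW-10) = 19.54 − 26.01 = -6.47 m.
Hydraulic gradient: i = |Δh| / L = 6.47 / 210 = 0.0308.
Flow is from higher to lower head: from MW-10 toward MW-9, i.e. toward the east.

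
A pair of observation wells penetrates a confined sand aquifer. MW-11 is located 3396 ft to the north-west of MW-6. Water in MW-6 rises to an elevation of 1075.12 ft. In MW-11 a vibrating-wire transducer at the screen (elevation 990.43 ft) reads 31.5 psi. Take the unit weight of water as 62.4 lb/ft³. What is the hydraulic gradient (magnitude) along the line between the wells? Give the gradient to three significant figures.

i ≈ 0.00353

Total head at MW-6: h = 1075.12 ft (water level in the piezometer is the total head).
Pressure head at MW-11: ψ = 144·P/γ = 144 × 31.5 / 62.4 = 72.69 ft.
Total head at MW-11: h = z + ψ = 990.43 + 72.69 = 1063.12 ft.
Head difference: h(MW-6) − h(MW-11) = 1075.12 − 1063.12 = 12.00 ft.
Hydraulic gradient: i = |Δh| / L = 12.00 / 3396 = 0.00353.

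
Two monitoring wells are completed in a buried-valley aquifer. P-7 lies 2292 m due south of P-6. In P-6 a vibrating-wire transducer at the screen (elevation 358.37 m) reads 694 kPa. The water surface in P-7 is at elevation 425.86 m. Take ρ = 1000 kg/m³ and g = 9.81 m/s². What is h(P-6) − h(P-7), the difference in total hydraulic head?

Pressure head at P-6: ψ = P/(ρg) = 694×1000 / (1000 × 9.81) = 70.74 m.
Total head at P-6: h = z + ψ = 358.37 + 70.74 = 429.11 m.
Total head at P-7: h = 425.86 m (water level in the piezometer is the total head).
Head difference: h(P-6) − h(P-7) = 429.11 − 425.86 = 3.25 m.

Δh ≈ 3.25 m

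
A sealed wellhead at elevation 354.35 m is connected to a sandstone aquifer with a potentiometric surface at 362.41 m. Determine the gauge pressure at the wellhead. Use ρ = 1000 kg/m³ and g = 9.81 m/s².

P ≈ 79.1 kPa

Head above the cap: Δh = 362.41 − 354.35 = 8.06 m.
P = ρgΔh = 1000 × 9.81 × 8.06 = 79069 Pa ≈ 79.1 kPa.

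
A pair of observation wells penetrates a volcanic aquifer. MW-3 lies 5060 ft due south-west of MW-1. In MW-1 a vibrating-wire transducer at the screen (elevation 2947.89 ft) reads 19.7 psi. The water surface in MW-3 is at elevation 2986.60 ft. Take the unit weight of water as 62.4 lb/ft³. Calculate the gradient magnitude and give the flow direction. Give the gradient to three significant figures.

i ≈ 0.00133; groundwater flows toward the south-west

Pressure head at MW-1: ψ = 144·P/γ = 144 × 19.7 / 62.4 = 45.46 ft.
Total head at MW-1: h = z + ψ = 2947.89 + 45.46 = 2993.35 ft.
Total head at MW-3: h = 2986.60 ft (water level in the piezometer is the total head).
Head difference: h(MW-1) − h(MW-3) = 2993.35 − 2986.60 = 6.75 ft.
Hydraulic gradient: i = |Δh| / L = 6.75 / 5060 = 0.00133.
Flow is from higher to lower head: from MW-1 toward MW-3, i.e. toward the south-west.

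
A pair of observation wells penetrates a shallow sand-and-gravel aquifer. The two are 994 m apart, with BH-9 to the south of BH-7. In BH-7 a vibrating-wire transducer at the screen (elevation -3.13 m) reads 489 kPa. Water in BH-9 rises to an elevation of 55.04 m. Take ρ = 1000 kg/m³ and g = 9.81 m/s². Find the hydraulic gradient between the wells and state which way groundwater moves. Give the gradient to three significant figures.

i ≈ 0.00837; groundwater flows toward the north

Pressure head at BH-7: ψ = P/(ρg) = 489×1000 / (1000 × 9.81) = 49.85 m.
Total head at BH-7: h = z + ψ = -3.13 + 49.85 = 46.72 m.
Total head at BH-9: h = 55.04 m (water level in the piezometer is the total head).
Head difference: h(BH-7) − h(BH-9) = 46.72 − 55.04 = -8.32 m.
Hydraulic gradient: i = |Δh| / L = 8.32 / 994 = 0.00837.
Flow is from higher to lower head: from BH-9 toward BH-7, i.e. toward the north.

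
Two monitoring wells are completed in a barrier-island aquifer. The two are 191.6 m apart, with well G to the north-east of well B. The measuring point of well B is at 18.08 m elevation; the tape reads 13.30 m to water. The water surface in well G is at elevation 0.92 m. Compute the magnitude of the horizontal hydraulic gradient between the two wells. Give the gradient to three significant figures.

i ≈ 0.0201

Total head at well B: h = 18.08 − 13.30 = 4.78 m.
Total head at well G: h = 0.92 m (water level in the piezometer is the total head).
Head difference: h(well B) − h(well G) = 4.78 − 0.92 = 3.86 m.
Hydraulic gradient: i = |Δh| / L = 3.86 / 191.6 = 0.0201.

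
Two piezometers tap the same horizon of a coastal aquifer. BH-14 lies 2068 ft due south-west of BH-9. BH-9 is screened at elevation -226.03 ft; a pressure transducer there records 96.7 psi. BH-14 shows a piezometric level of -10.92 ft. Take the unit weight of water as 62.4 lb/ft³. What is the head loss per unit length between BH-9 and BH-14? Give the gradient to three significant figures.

i ≈ 0.00389 ft/ft

Pressure head at BH-9: ψ = 144·P/γ = 144 × 96.7 / 62.4 = 223.15 ft.
Total head at BH-9: h = z + ψ = -226.03 + 223.15 = -2.88 ft.
Total head at BH-14: h = -10.92 ft (water level in the piezometer is the total head).
Head difference: h(BH-9) − h(BH-14) = -2.88 − (-10.92) = 8.04 ft.
Hydraulic gradient: i = |Δh| / L = 8.04 / 2068 = 0.00389.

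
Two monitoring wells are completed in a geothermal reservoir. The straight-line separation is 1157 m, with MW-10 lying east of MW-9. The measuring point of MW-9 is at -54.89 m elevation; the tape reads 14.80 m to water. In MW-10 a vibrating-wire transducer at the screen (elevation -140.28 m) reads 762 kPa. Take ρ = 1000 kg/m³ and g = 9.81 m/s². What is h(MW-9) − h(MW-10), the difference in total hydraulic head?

Δh ≈ -7.09 m

Total head at MW-9: h = -54.89 − 14.80 = -69.69 m.
Pressure head at MW-10: ψ = P/(ρg) = 762×1000 / (1000 × 9.81) = 77.68 m.
Total head at MW-10: h = z + ψ = -140.28 + 77.68 = -62.60 m.
Head difference: h(MW-9) − h(MW-10) = -69.69 − (-62.60) = -7.09 m.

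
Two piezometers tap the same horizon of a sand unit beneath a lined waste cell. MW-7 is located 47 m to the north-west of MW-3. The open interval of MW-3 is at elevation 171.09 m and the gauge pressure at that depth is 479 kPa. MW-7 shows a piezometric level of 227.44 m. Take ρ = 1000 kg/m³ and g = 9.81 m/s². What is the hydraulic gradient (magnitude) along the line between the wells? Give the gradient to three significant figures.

i ≈ 0.160

Pressure head at MW-3: ψ = P/(ρg) = 479×1000 / (1000 × 9.81) = 48.83 m.
Total head at MW-3: h = z + ψ = 171.09 + 48.83 = 219.92 m.
Total head at MW-7: h = 227.44 m (water level in the piezometer is the total head).
Head difference: h(MW-3) − h(MW-7) = 219.92 − 227.44 = -7.52 m.
Hydraulic gradient: i = |Δh| / L = 7.52 / 47 = 0.160.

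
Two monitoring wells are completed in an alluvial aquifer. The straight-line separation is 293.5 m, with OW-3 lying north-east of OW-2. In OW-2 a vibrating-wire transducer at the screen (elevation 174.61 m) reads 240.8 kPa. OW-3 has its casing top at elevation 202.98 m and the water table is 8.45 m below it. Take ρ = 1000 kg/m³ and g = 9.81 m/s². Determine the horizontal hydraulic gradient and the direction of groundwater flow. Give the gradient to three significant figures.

Pressure head at OW-2: ψ = P/(ρg) = 240.8×1000 / (1000 × 9.81) = 24.55 m.
Total head at OW-2: h = z + ψ = 174.61 + 24.55 = 199.16 m.
Total head at OW-3: h = 202.98 − 8.45 = 194.53 m.
Head difference: h(OW-2) − h(OW-3) = 199.16 − 194.53 = 4.63 m.
Hydraulic gradient: i = |Δh| / L = 4.63 / 293.5 = 0.0158.
Flow is from higher to lower head: from OW-2 toward OW-3, i.e. toward the north-east.

i ≈ 0.0158; groundwater flows toward the north-east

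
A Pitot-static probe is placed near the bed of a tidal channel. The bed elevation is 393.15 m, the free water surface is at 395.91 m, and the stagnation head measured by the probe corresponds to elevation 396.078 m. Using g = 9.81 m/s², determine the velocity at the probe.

v ≈ 1.82 m/s

Near the bed, under hydrostatic conditions, the piezometric head (z + ψ) equals the free-surface elevation, 395.91 m.
Velocity head = total − piezometric = 396.078 − 395.91 = 0.168 m.
v = √(2g·h_v) = √(2 × 9.81 × 0.168) = 1.82 m/s.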